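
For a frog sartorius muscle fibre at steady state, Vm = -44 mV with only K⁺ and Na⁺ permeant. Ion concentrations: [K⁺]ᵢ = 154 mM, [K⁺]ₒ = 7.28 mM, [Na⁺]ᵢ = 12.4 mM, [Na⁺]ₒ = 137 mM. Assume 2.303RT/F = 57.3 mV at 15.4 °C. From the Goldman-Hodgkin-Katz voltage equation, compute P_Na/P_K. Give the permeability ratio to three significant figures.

Let α = P_Na/P_K. GHK: Vm = 57.3·log₁₀[(Kₒ + α·Naₒ)/(Kᵢ + α·Naᵢ)].
10^(Vm/57.3) = 10^(-44.0/57.3) = 0.17065
So 0.17065·(Kᵢ + α·Naᵢ) = Kₒ + α·Naₒ → α = (0.17065·154.0 − 7.28) / (137.0 − 0.17065·12.4)
α = (26.28 − 7.28) / (137.0 − 2.116) = 19/134.9 = 0.1409

0.141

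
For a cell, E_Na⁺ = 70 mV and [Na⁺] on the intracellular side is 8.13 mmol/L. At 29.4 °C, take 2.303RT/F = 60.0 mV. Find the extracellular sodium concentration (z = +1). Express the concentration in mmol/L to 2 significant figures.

120 mmol/L

Nernst: E = (60.0/1) · log₁₀([out]/[in]), so log₁₀([out]/[in]) = 70.0 × 1 / 60.0 = 1.1667.
[out]/[in] = 10^(1.1667) = 14.68.
[out] = 14.68 × 8.13 = 119.3 mmol/L.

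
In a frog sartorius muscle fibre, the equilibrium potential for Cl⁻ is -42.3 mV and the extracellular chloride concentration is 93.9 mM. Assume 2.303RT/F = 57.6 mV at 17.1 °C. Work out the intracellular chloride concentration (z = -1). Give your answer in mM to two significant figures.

Nernst: E = (57.6/-1) · log₁₀([out]/[in]), so log₁₀([out]/[in]) = -42.3 × -1 / 57.6 = 0.7344.
[out]/[in] = 10^(0.7344) = 5.425.
[in] = 93.9 / 5.425 = 17.31 mM.

17 mM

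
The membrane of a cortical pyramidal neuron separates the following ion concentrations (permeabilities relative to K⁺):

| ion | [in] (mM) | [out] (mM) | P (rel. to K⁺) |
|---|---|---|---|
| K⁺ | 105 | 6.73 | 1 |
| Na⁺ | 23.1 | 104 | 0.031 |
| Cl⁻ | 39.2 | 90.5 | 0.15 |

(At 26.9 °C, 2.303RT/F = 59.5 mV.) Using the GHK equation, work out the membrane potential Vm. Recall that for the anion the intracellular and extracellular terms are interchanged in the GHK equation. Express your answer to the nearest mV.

Vm = 59.5 · log₁₀[(Σ P·[cation]ₒ + Σ P·[anion]ᵢ) / (Σ P·[cation]ᵢ + Σ P·[anion]ₒ)]
Numerator = 1×6.73 + 0.031×104 + 0.15×39.2 = 15.83
Denominator = 1×105 + 0.031×23.1 + 0.15×90.5 = 119.3
Vm = 59.5 · log₁₀(0.13273) = 59.5 × (-0.8770) = -52.18 mV

-52 mV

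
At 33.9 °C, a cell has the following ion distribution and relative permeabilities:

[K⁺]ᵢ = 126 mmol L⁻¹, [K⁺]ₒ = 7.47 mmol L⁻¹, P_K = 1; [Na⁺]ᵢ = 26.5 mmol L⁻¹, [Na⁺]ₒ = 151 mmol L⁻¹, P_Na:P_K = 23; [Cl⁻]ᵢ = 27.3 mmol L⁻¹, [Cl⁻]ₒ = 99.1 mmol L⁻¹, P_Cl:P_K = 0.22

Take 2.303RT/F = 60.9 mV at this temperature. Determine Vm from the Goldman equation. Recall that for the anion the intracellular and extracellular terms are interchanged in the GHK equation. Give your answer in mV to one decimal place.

Vm = 60.9 · log₁₀[(Σ P·[cation]ₒ + Σ P·[anion]ᵢ) / (Σ P·[cation]ᵢ + Σ P·[anion]ₒ)]
Numerator = 1×7.47 + 23×151 + 0.22×27.3 = 3486
Denominator = 1×126 + 23×26.5 + 0.22×99.1 = 757.3
Vm = 60.9 · log₁₀(4.6038) = 60.9 × (0.6631) = 40.38 mV

40.4 mV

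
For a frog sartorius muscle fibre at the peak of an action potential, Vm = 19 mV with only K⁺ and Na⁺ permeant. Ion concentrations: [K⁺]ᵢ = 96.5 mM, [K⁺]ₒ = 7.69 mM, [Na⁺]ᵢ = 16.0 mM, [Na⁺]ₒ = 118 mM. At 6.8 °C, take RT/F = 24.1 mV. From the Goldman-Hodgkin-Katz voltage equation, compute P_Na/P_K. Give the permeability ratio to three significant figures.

2.47

Let α = P_Na/P_K. GHK: Vm = 24.1·ln[(Kₒ + α·Naₒ)/(Kᵢ + α·Naᵢ)].
e^(Vm/24.1) = e^(19.0/24.1) = 2.1998
So 2.1998·(Kᵢ + α·Naᵢ) = Kₒ + α·Naₒ → α = (2.1998·96.5 − 7.69) / (118.0 − 2.1998·16.0)
α = (212.3 − 7.69) / (118.0 − 35.2) = 204.6/82.8 = 2.471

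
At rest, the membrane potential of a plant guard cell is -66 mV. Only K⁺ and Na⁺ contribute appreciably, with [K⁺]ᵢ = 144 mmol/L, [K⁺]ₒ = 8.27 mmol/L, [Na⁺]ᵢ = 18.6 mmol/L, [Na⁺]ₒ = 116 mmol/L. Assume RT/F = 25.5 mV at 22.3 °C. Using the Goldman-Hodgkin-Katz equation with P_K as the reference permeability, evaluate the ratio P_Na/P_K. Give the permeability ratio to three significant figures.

Let α = P_Na/P_K. GHK: Vm = 25.5·ln[(Kₒ + α·Naₒ)/(Kᵢ + α·Naᵢ)].
e^(Vm/25.5) = e^(-66.0/25.5) = 0.075153
So 0.075153·(Kᵢ + α·Naᵢ) = Kₒ + α·Naₒ → α = (0.075153·144.0 − 8.27) / (116.0 − 0.075153·18.6)
α = (10.82 − 8.27) / (116.0 − 1.398) = 2.552/114.6 = 0.02227

0.0223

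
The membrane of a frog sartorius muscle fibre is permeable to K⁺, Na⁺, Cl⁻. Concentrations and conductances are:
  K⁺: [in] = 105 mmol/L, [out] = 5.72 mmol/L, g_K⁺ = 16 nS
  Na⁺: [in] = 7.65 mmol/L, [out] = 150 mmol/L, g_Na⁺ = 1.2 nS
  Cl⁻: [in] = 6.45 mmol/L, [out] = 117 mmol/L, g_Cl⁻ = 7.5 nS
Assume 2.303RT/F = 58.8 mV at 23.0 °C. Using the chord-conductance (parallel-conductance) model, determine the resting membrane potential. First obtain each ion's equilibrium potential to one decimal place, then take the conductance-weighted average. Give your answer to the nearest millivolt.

-67 mV

E_K⁺ = (58.8/1)·log₁₀(5.72/105) = -74.3 mV
E_Na⁺ = (58.8/1)·log₁₀(150/7.65) = 76.0 mV
E_Cl⁻ = (58.8/-1)·log₁₀(117/6.45) = -74.0 mV
Vm = (Σ gᵢEᵢ)/(Σ gᵢ) = (16·-74.3 + 1.2·76.0 + 7.5·-74.0) / (16 + 1.2 + 7.5)
= -1652.60 / 24.7 = -66.91 mV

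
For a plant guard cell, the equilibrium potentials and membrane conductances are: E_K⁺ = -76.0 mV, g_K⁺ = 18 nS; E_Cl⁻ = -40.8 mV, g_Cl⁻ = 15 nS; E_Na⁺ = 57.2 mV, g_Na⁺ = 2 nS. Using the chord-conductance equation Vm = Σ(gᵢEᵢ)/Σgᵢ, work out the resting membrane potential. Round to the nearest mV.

Σ gᵢEᵢ = 18·(-76.0) + 15·(-40.8) + 2·(57.2) = -1865.60
Σ gᵢ = 18 + 15 + 2 = 35
Vm = -1865.60 / 35 = -53.30 mV

-53 mV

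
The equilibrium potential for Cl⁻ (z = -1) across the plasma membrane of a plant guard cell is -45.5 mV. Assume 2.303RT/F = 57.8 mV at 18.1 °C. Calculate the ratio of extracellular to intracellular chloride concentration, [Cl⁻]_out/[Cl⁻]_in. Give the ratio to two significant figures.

log₁₀([out]/[in]) = E·z/(57.8) = -45.5 × -1 / 57.8 = 0.7872
[out]/[in] = 10^(0.7872) = 6.126

6.1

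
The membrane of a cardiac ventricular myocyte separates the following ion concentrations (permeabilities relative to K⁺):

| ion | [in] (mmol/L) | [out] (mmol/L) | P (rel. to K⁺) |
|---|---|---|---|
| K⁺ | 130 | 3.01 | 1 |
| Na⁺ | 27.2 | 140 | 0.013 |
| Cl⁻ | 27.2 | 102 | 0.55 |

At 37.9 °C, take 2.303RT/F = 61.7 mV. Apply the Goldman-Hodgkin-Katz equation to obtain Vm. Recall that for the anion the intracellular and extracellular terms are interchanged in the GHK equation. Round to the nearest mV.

-60 mV

Vm = 61.7 · log₁₀[(Σ P·[cation]ₒ + Σ P·[anion]ᵢ) / (Σ P·[cation]ᵢ + Σ P·[anion]ₒ)]
Numerator = 1×3.01 + 0.013×140 + 0.55×27.2 = 19.79
Denominator = 1×130 + 0.013×27.2 + 0.55×102 = 186.5
Vm = 61.7 · log₁₀(0.10614) = 61.7 × (-0.9741) = -60.10 mV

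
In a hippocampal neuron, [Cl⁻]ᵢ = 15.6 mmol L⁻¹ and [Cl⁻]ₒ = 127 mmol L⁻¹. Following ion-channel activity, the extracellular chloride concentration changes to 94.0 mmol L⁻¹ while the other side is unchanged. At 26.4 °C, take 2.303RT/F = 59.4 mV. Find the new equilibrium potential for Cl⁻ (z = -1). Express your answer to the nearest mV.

After the shift: [Cl⁻]_out = 94.0, [Cl⁻]_in = 15.6 mmol L⁻¹.
E_new = (59.4/-1)·log₁₀(94.0/15.6) = -59.40 · (0.7800) = -46.33 mV

-46 mV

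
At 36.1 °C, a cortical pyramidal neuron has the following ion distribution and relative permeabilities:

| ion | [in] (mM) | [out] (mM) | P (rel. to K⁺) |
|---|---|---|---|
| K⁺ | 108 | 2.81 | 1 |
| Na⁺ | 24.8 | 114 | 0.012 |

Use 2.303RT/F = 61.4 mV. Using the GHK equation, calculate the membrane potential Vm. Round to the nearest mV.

-87 mV

Vm = 61.4 · log₁₀[(Σ P·[cation]ₒ + Σ P·[anion]ᵢ) / (Σ P·[cation]ᵢ + Σ P·[anion]ₒ)]
Numerator = 1×2.81 + 0.012×114 = 4.178
Denominator = 1×108 + 0.012×24.8 = 108.3
Vm = 61.4 · log₁₀(0.038579) = 61.4 × (-1.4137) = -86.80 mV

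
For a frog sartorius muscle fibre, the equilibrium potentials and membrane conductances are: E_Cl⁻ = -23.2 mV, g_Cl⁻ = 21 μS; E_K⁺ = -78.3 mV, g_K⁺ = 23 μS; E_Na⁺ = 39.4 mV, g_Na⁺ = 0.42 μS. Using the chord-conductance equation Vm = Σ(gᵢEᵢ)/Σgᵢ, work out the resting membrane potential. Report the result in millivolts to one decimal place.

Σ gᵢEᵢ = 21·(-23.2) + 23·(-78.3) + 0.42·(39.4) = -2271.55
Σ gᵢ = 21 + 23 + 0.42 = 44.42
Vm = -2271.55 / 44.42 = -51.14 mV

-51.1 mV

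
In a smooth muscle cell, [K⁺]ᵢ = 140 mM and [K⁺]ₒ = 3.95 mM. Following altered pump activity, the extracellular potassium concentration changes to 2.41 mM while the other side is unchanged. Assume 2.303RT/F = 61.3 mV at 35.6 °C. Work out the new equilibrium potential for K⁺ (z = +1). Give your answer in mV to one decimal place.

After the shift: [K⁺]_out = 2.41, [K⁺]_in = 140 mM.
E_new = (61.3/1)·log₁₀(2.41/140) = 61.30 · (-1.7641) = -108.14 mV

-108.1 mV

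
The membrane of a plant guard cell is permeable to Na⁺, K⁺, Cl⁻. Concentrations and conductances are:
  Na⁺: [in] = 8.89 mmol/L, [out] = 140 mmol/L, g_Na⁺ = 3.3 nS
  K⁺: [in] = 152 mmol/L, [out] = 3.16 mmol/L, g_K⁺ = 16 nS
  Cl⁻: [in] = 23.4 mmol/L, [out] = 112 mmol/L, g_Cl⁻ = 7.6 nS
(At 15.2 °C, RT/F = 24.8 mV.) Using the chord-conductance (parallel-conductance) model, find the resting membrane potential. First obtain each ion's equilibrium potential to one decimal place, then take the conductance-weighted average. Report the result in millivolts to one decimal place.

-59.7 mV

E_Na⁺ = (24.8/1)·ln(140/8.89) = 68.4 mV
E_K⁺ = (24.8/1)·ln(3.16/152) = -96.1 mV
E_Cl⁻ = (24.8/-1)·ln(112/23.4) = -38.8 mV
Vm = (Σ gᵢEᵢ)/(Σ gᵢ) = (3.3·68.4 + 16·-96.1 + 7.6·-38.8) / (3.3 + 16 + 7.6)
= -1606.76 / 26.9 = -59.73 mV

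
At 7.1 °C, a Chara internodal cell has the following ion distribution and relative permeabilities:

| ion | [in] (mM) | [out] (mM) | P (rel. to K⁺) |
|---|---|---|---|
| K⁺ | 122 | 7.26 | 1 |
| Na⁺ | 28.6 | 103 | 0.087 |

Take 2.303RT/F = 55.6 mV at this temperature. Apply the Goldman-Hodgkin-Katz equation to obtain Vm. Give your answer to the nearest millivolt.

Vm = 55.6 · log₁₀[(Σ P·[cation]ₒ + Σ P·[anion]ᵢ) / (Σ P·[cation]ᵢ + Σ P·[anion]ₒ)]
Numerator = 1×7.26 + 0.087×103 = 16.22
Denominator = 1×122 + 0.087×28.6 = 124.5
Vm = 55.6 · log₁₀(0.1303) = 55.6 × (-0.8851) = -49.21 mV

-49 mV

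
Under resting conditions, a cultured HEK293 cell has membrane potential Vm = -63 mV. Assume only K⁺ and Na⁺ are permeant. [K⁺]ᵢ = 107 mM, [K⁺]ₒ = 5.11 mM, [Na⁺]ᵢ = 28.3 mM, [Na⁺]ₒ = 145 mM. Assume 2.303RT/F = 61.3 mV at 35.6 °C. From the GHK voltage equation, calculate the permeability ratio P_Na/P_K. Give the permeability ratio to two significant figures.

Let α = P_Na/P_K. GHK: Vm = 61.3·log₁₀[(Kₒ + α·Naₒ)/(Kᵢ + α·Naᵢ)].
10^(Vm/61.3) = 10^(-63.0/61.3) = 0.093814
So 0.093814·(Kᵢ + α·Naᵢ) = Kₒ + α·Naₒ → α = (0.093814·107.0 − 5.11) / (145.0 − 0.093814·28.3)
α = (10.04 − 5.11) / (145.0 − 2.655) = 4.928/142.3 = 0.03462

0.035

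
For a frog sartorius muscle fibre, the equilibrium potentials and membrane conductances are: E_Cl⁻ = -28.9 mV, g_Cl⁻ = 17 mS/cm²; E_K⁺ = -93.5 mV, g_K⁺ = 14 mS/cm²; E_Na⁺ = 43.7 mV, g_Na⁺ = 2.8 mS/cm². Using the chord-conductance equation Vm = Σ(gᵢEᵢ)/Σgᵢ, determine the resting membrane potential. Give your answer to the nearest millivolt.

-50 mV

Σ gᵢEᵢ = 17·(-28.9) + 14·(-93.5) + 2.8·(43.7) = -1677.94
Σ gᵢ = 17 + 14 + 2.8 = 33.8
Vm = -1677.94 / 33.8 = -49.64 mV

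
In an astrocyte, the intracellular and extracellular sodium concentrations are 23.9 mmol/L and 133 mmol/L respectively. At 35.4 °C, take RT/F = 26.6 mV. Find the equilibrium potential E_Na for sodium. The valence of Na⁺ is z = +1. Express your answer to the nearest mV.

46 mV

E = (26.6/z) · ln([Na⁺]_out/[Na⁺]_in) with z = +1.
= (26.6/1) · ln(133/23.9) = 26.60 · ln(5.565)
= 26.60 · (1.7165) = 45.66 mV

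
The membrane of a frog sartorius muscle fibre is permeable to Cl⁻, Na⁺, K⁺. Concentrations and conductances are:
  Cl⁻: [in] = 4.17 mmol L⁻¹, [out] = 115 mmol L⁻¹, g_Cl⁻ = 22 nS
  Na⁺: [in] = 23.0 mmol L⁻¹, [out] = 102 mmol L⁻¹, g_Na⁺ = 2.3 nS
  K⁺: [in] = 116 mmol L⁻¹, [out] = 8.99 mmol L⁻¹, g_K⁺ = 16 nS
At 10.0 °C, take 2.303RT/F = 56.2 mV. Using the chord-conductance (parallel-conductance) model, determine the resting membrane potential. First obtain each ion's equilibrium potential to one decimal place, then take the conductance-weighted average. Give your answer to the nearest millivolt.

-67 mV

E_Cl⁻ = (56.2/-1)·log₁₀(115/4.17) = -81.0 mV
E_Na⁺ = (56.2/1)·log₁₀(102/23.0) = 36.4 mV
E_K⁺ = (56.2/1)·log₁₀(8.99/116) = -62.4 mV
Vm = (Σ gᵢEᵢ)/(Σ gᵢ) = (22·-81.0 + 2.3·36.4 + 16·-62.4) / (22 + 2.3 + 16)
= -2696.68 / 40.3 = -66.92 mV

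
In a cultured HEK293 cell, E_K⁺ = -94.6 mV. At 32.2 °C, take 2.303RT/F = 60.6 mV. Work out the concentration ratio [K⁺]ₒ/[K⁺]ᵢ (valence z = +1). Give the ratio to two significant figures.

0.027

log₁₀([out]/[in]) = E·z/(60.6) = -94.6 × 1 / 60.6 = -1.5611
[out]/[in] = 10^(-1.5611) = 0.02748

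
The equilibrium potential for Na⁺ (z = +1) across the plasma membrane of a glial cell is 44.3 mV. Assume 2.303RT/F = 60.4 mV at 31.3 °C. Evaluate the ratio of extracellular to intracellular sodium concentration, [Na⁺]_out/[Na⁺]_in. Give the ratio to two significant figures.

log₁₀([out]/[in]) = E·z/(60.4) = 44.3 × 1 / 60.4 = 0.7334
[out]/[in] = 10^(0.7334) = 5.413

5.4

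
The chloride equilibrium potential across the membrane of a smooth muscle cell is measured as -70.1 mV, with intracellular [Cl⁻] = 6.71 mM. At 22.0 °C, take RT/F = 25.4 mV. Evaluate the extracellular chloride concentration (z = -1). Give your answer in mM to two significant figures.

110 mM

Nernst: E = (25.4/-1) · ln([out]/[in]), so ln([out]/[in]) = -70.1 × -1 / 25.4 = 2.7598.
[out]/[in] = e^(2.7598) = 15.8.
[out] = 15.8 × 6.71 = 106 mM.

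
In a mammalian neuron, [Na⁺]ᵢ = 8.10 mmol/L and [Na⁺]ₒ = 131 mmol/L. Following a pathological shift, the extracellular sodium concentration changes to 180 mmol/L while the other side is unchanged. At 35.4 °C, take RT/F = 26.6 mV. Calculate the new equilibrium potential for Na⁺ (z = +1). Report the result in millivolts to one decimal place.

After the shift: [Na⁺]_out = 180, [Na⁺]_in = 8.10 mmol/L.
E_new = (26.6/1)·ln(180/8.10) = 26.60 · (3.1011) = 82.49 mV

82.5 mV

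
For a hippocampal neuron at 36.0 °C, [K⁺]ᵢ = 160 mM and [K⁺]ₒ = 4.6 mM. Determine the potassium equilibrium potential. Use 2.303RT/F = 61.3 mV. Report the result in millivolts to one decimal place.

E = (61.3/z) · log₁₀([K⁺]_out/[K⁺]_in) with z = +1.
= (61.3/1) · log₁₀(4.6/160) = 61.30 · log₁₀(0.02875)
= 61.30 · (-1.5414) = -94.49 mV

-94.5 mV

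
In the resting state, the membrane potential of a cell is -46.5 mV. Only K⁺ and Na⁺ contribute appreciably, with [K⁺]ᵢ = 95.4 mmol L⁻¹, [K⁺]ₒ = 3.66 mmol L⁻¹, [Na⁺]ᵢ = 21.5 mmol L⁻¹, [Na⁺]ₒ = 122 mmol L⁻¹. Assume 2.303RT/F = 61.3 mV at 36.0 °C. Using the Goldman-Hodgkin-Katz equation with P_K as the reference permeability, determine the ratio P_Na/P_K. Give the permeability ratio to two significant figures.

0.11

Let α = P_Na/P_K. GHK: Vm = 61.3·log₁₀[(Kₒ + α·Naₒ)/(Kᵢ + α·Naᵢ)].
10^(Vm/61.3) = 10^(-46.5/61.3) = 0.17436
So 0.17436·(Kᵢ + α·Naᵢ) = Kₒ + α·Naₒ → α = (0.17436·95.4 − 3.66) / (122.0 − 0.17436·21.5)
α = (16.63 − 3.66) / (122.0 − 3.749) = 12.97/118.3 = 0.1097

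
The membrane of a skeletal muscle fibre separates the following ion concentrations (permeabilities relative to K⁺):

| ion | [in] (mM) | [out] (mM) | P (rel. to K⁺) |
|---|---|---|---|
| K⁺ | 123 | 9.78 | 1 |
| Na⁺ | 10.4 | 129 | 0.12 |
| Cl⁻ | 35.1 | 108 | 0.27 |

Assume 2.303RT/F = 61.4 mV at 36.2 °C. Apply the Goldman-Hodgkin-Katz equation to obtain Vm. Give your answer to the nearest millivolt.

-40 mV

Vm = 61.4 · log₁₀[(Σ P·[cation]ₒ + Σ P·[anion]ᵢ) / (Σ P·[cation]ᵢ + Σ P·[anion]ₒ)]
Numerator = 1×9.78 + 0.12×129 + 0.27×35.1 = 34.74
Denominator = 1×123 + 0.12×10.4 + 0.27×108 = 153.4
Vm = 61.4 · log₁₀(0.22644) = 61.4 × (-0.6451) = -39.61 mV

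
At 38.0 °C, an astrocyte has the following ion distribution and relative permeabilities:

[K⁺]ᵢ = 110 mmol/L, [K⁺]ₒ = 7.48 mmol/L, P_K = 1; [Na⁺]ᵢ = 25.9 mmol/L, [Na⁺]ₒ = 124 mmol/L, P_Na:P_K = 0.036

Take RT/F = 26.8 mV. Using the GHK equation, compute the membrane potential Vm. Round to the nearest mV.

Vm = 26.8 · ln[(Σ P·[cation]ₒ + Σ P·[anion]ᵢ) / (Σ P·[cation]ᵢ + Σ P·[anion]ₒ)]
Numerator = 1×7.48 + 0.036×124 = 11.94
Denominator = 1×110 + 0.036×25.9 = 110.9
Vm = 26.8 · ln(0.10767) = 26.8 × (-2.2287) = -59.73 mV

-60 mV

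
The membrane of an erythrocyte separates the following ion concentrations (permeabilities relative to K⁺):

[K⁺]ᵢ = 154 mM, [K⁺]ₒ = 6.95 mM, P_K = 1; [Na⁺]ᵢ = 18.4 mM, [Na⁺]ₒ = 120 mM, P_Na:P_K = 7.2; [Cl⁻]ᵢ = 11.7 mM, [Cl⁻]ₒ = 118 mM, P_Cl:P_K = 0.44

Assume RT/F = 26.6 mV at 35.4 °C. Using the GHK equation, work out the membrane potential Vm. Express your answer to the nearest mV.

25 mV

Vm = 26.6 · ln[(Σ P·[cation]ₒ + Σ P·[anion]ᵢ) / (Σ P·[cation]ᵢ + Σ P·[anion]ₒ)]
Numerator = 1×6.95 + 7.2×120 + 0.44×11.7 = 876.1
Denominator = 1×154 + 7.2×18.4 + 0.44×118 = 338.4
Vm = 26.6 · ln(2.5889) = 26.6 × (0.9512) = 25.30 mV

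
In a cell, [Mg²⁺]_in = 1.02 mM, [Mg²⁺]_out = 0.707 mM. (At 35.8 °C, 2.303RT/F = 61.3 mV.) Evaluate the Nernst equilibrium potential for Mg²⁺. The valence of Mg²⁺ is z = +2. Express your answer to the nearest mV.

E = (61.3/z) · log₁₀([Mg²⁺]_out/[Mg²⁺]_in) with z = +2.
= (61.3/2) · log₁₀(0.707/1.02) = 30.65 · log₁₀(0.6931)
= 30.65 · (-0.1592) = -4.88 mV

-5 mV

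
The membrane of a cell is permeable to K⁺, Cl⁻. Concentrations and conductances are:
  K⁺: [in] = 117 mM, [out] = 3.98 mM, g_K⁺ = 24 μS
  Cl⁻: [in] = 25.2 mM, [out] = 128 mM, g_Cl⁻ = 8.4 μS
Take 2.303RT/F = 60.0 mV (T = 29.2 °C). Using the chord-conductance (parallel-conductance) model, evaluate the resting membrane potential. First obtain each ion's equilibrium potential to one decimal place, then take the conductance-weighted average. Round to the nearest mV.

E_K⁺ = (60.0/1)·log₁₀(3.98/117) = -88.1 mV
E_Cl⁻ = (60.0/-1)·log₁₀(128/25.2) = -42.3 mV
Vm = (Σ gᵢEᵢ)/(Σ gᵢ) = (24·-88.1 + 8.4·-42.3) / (24 + 8.4)
= -2469.72 / 32.4 = -76.23 mV

-76 mV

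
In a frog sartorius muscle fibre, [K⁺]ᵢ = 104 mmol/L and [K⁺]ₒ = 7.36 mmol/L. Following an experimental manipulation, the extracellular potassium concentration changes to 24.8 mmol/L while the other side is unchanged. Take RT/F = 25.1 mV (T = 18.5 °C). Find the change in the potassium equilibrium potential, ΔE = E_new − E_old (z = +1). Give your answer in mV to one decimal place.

E_old = (25.1/1)·ln(7.36/104) = -66.47 mV
E_new = (25.1/1)·ln(24.8/104) = -35.98 mV
ΔE = -35.98 − (-66.47) = 30.49 mV

30.5 mV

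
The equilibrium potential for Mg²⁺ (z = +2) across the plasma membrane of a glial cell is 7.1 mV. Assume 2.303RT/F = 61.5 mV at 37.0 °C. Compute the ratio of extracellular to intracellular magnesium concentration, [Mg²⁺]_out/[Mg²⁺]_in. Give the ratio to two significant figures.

log₁₀([out]/[in]) = E·z/(61.5) = 7.1 × 2 / 61.5 = 0.2309
[out]/[in] = 10^(0.2309) = 1.702

1.7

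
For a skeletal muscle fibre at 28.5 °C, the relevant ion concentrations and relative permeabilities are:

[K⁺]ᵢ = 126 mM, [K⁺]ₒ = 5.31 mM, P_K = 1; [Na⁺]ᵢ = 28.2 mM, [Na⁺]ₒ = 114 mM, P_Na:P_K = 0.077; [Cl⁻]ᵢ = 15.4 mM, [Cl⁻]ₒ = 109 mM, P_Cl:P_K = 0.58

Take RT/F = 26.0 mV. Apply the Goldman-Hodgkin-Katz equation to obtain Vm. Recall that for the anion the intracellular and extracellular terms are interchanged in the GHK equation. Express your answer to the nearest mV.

-55 mV

Vm = 26.0 · ln[(Σ P·[cation]ₒ + Σ P·[anion]ᵢ) / (Σ P·[cation]ᵢ + Σ P·[anion]ₒ)]
Numerator = 1×5.31 + 0.077×114 + 0.58×15.4 = 23.02
Denominator = 1×126 + 0.077×28.2 + 0.58×109 = 191.4
Vm = 26.0 · ln(0.12028) = 26.0 × (-2.1180) = -55.07 mV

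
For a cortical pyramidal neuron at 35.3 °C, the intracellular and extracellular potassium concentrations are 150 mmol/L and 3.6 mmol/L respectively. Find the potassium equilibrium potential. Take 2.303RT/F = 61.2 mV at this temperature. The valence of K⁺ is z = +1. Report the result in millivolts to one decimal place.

E = (61.2/z) · log₁₀([K⁺]_out/[K⁺]_in) with z = +1.
= (61.2/1) · log₁₀(3.6/150) = 61.20 · log₁₀(0.024)
= 61.20 · (-1.6198) = -99.13 mV

-99.1 mV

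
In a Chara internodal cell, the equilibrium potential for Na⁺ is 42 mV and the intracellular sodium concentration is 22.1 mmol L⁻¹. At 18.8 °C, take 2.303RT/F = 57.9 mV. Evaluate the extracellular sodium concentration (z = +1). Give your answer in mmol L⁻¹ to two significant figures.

Nernst: E = (57.9/1) · log₁₀([out]/[in]), so log₁₀([out]/[in]) = 42.0 × 1 / 57.9 = 0.7254.
[out]/[in] = 10^(0.7254) = 5.314.
[out] = 5.314 × 22.1 = 117.4 mmol L⁻¹.

120 mmol L⁻¹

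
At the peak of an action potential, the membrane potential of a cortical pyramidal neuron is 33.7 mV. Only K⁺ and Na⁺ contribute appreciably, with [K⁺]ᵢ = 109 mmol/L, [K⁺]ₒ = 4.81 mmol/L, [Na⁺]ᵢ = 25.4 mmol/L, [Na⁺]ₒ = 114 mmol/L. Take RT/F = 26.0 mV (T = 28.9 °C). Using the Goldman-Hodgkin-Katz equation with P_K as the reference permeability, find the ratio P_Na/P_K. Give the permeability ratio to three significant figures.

Let α = P_Na/P_K. GHK: Vm = 26.0·ln[(Kₒ + α·Naₒ)/(Kᵢ + α·Naᵢ)].
e^(Vm/26.0) = e^(33.7/26.0) = 3.6552
So 3.6552·(Kᵢ + α·Naᵢ) = Kₒ + α·Naₒ → α = (3.6552·109.0 − 4.81) / (114.0 − 3.6552·25.4)
α = (398.4 − 4.81) / (114.0 − 92.84) = 393.6/21.16 = 18.6

18.6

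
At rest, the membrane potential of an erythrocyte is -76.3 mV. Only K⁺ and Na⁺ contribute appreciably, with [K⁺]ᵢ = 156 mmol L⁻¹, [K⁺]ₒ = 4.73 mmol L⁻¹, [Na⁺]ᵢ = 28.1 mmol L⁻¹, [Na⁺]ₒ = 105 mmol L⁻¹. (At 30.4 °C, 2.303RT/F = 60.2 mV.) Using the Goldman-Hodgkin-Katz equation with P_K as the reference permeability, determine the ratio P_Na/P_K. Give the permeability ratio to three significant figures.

Let α = P_Na/P_K. GHK: Vm = 60.2·log₁₀[(Kₒ + α·Naₒ)/(Kᵢ + α·Naᵢ)].
10^(Vm/60.2) = 10^(-76.3/60.2) = 0.05402
So 0.05402·(Kᵢ + α·Naᵢ) = Kₒ + α·Naₒ → α = (0.05402·156.0 − 4.73) / (105.0 − 0.05402·28.1)
α = (8.427 − 4.73) / (105.0 − 1.518) = 3.697/103.5 = 0.03573

0.0357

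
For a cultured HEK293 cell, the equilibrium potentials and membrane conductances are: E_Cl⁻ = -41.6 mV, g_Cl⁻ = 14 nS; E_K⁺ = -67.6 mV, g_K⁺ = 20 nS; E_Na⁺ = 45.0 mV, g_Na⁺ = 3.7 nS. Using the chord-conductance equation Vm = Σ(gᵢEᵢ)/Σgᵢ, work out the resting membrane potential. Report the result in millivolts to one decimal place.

Σ gᵢEᵢ = 14·(-41.6) + 20·(-67.6) + 3.7·(45.0) = -1767.90
Σ gᵢ = 14 + 20 + 3.7 = 37.7
Vm = -1767.90 / 37.7 = -46.89 mV

-46.9 mV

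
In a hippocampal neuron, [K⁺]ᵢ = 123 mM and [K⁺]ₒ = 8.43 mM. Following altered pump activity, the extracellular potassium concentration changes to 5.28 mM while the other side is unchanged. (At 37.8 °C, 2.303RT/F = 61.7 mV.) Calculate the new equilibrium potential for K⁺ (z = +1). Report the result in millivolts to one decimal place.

-84.4 mV

After the shift: [K⁺]_out = 5.28, [K⁺]_in = 123 mM.
E_new = (61.7/1)·log₁₀(5.28/123) = 61.70 · (-1.3673) = -84.36 mV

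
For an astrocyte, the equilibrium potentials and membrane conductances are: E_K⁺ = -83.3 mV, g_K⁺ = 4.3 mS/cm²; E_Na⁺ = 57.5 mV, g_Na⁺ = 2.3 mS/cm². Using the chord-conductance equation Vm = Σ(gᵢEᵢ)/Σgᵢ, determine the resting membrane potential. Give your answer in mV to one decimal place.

-34.2 mV

Σ gᵢEᵢ = 4.3·(-83.3) + 2.3·(57.5) = -225.94
Σ gᵢ = 4.3 + 2.3 = 6.6
Vm = -225.94 / 6.6 = -34.23 mV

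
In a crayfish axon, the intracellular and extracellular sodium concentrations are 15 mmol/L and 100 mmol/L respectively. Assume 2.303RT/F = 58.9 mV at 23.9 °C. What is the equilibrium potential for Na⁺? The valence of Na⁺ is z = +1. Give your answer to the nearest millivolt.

49 mV

E = (58.9/z) · log₁₀([Na⁺]_out/[Na⁺]_in) with z = +1.
= (58.9/1) · log₁₀(100/15) = 58.90 · log₁₀(6.667)
= 58.90 · (0.8239) = 48.53 mV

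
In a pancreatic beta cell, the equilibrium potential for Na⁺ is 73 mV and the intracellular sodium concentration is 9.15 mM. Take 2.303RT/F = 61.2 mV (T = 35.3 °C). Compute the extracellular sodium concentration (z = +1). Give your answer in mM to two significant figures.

Nernst: E = (61.2/1) · log₁₀([out]/[in]), so log₁₀([out]/[in]) = 73.0 × 1 / 61.2 = 1.1928.
[out]/[in] = 10^(1.1928) = 15.59.
[out] = 15.59 × 9.15 = 142.6 mM.

140 mM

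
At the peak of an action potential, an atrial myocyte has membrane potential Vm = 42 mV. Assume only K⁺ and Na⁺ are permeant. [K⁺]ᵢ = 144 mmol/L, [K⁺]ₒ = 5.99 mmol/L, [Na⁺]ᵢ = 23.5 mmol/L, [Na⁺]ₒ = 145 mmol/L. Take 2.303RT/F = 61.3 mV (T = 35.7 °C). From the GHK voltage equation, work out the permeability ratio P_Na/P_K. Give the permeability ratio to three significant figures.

Let α = P_Na/P_K. GHK: Vm = 61.3·log₁₀[(Kₒ + α·Naₒ)/(Kᵢ + α·Naᵢ)].
10^(Vm/61.3) = 10^(42.0/61.3) = 4.8435
So 4.8435·(Kᵢ + α·Naᵢ) = Kₒ + α·Naₒ → α = (4.8435·144.0 − 5.99) / (145.0 − 4.8435·23.5)
α = (697.5 − 5.99) / (145.0 − 113.8) = 691.5/31.18 = 22.18

22.2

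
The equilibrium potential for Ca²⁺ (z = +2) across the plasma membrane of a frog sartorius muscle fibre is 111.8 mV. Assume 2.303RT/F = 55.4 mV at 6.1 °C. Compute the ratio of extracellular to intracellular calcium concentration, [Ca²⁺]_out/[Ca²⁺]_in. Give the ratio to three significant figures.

log₁₀([out]/[in]) = E·z/(55.4) = 111.8 × 2 / 55.4 = 4.0361
[out]/[in] = 10^(4.0361) = 1.087e+04

10900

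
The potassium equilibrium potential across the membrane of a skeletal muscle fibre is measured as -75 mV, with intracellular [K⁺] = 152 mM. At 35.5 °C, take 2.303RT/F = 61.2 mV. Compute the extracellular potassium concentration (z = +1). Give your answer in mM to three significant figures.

9.04 mM

Nernst: E = (61.2/1) · log₁₀([out]/[in]), so log₁₀([out]/[in]) = -75.0 × 1 / 61.2 = -1.2255.
[out]/[in] = 10^(-1.2255) = 0.0595.
[out] = 0.0595 × 152 = 9.044 mM.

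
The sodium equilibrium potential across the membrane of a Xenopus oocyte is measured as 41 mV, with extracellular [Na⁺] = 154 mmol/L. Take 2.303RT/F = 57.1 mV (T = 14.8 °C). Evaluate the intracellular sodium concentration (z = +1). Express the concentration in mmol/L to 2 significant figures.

29 mmol/L

Nernst: E = (57.1/1) · log₁₀([out]/[in]), so log₁₀([out]/[in]) = 41.0 × 1 / 57.1 = 0.7180.
[out]/[in] = 10^(0.7180) = 5.224.
[in] = 154 / 5.224 = 29.48 mmol/L.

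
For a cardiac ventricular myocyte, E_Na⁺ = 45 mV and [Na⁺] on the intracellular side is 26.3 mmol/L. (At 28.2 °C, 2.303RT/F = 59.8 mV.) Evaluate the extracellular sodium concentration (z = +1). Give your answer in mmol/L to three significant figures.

Nernst: E = (59.8/1) · log₁₀([out]/[in]), so log₁₀([out]/[in]) = 45.0 × 1 / 59.8 = 0.7525.
[out]/[in] = 10^(0.7525) = 5.656.
[out] = 5.656 × 26.3 = 148.8 mmol/L.

149 mmol/L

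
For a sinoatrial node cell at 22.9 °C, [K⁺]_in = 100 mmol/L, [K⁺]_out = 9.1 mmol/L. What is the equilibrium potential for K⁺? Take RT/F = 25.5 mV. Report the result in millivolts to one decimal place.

-61.1 mV

E = (25.5/z) · ln([K⁺]_out/[K⁺]_in) with z = +1.
= (25.5/1) · ln(9.1/100) = 25.50 · ln(0.091)
= 25.50 · (-2.3969) = -61.12 mV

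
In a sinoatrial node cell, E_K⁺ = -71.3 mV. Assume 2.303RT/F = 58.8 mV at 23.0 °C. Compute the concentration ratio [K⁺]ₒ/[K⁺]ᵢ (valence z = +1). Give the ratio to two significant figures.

log₁₀([out]/[in]) = E·z/(58.8) = -71.3 × 1 / 58.8 = -1.2126
[out]/[in] = 10^(-1.2126) = 0.06129

0.061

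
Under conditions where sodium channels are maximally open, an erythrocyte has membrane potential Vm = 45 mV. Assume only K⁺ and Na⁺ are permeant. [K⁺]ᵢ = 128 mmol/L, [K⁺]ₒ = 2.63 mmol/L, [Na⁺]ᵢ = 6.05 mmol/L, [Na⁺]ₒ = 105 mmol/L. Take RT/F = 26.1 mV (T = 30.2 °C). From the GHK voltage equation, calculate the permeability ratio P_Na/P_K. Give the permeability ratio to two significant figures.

10

Let α = P_Na/P_K. GHK: Vm = 26.1·ln[(Kₒ + α·Naₒ)/(Kᵢ + α·Naᵢ)].
e^(Vm/26.1) = e^(45.0/26.1) = 5.6077
So 5.6077·(Kᵢ + α·Naᵢ) = Kₒ + α·Naₒ → α = (5.6077·128.0 − 2.63) / (105.0 − 5.6077·6.05)
α = (717.8 − 2.63) / (105.0 − 33.93) = 715.2/71.07 = 10.06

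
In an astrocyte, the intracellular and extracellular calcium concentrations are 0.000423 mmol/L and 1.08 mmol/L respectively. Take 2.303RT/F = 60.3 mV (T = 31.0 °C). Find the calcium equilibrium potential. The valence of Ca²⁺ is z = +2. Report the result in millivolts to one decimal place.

102.7 mV

E = (60.3/z) · log₁₀([Ca²⁺]_out/[Ca²⁺]_in) with z = +2.
= (60.3/2) · log₁₀(1.08/0.000423) = 30.15 · log₁₀(2553)
= 30.15 · (3.4071) = 102.72 mV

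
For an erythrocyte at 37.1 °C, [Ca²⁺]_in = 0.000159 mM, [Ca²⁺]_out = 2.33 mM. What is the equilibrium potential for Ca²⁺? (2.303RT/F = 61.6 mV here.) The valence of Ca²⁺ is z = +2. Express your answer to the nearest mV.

E = (61.6/z) · log₁₀([Ca²⁺]_out/[Ca²⁺]_in) with z = +2.
= (61.6/2) · log₁₀(2.33/0.000159) = 30.80 · log₁₀(1.465e+04)
= 30.80 · (4.1660) = 128.31 mV

128 mV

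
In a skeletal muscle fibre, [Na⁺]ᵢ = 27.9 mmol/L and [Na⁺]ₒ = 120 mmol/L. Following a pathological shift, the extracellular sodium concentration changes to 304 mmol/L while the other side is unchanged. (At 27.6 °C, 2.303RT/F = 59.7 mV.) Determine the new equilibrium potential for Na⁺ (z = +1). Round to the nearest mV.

62 mV

After the shift: [Na⁺]_out = 304, [Na⁺]_in = 27.9 mmol/L.
E_new = (59.7/1)·log₁₀(304/27.9) = 59.70 · (1.0373) = 61.92 mV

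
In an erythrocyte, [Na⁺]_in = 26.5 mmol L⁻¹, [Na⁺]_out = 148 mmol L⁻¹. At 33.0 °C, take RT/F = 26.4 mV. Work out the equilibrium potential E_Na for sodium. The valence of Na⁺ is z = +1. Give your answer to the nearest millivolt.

E = (26.4/z) · ln([Na⁺]_out/[Na⁺]_in) with z = +1.
= (26.4/1) · ln(148/26.5) = 26.40 · ln(5.585)
= 26.40 · (1.7201) = 45.41 mV

45 mV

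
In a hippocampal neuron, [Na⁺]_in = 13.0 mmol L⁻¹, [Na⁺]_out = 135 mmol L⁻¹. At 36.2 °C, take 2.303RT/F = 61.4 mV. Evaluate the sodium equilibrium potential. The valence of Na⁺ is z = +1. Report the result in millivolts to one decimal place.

E = (61.4/z) · log₁₀([Na⁺]_out/[Na⁺]_in) with z = +1.
= (61.4/1) · log₁₀(135/13.0) = 61.40 · log₁₀(10.38)
= 61.40 · (1.0164) = 62.41 mV

62.4 mV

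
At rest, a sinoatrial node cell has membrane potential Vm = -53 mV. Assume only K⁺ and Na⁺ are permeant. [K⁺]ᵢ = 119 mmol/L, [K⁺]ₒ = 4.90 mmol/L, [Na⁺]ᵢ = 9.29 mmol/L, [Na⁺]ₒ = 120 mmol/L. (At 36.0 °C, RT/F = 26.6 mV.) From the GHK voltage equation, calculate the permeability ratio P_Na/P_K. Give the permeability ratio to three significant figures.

0.0954

Let α = P_Na/P_K. GHK: Vm = 26.6·ln[(Kₒ + α·Naₒ)/(Kᵢ + α·Naᵢ)].
e^(Vm/26.6) = e^(-53.0/26.6) = 0.13636
So 0.13636·(Kᵢ + α·Naᵢ) = Kₒ + α·Naₒ → α = (0.13636·119.0 − 4.9) / (120.0 − 0.13636·9.29)
α = (16.23 − 4.9) / (120.0 − 1.267) = 11.33/118.7 = 0.09539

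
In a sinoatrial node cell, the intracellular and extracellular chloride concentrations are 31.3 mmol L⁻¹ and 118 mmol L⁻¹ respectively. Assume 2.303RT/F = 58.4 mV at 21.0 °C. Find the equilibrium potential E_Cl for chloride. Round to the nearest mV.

-34 mV

E = (58.4/z) · log₁₀([Cl⁻]_out/[Cl⁻]_in) with z = -1.
For an anion, dividing by z = -1 reverses the sign.
= (58.4/-1) · log₁₀(118/31.3) = -58.40 · log₁₀(3.77)
= -58.40 · (0.5763) = -33.66 mV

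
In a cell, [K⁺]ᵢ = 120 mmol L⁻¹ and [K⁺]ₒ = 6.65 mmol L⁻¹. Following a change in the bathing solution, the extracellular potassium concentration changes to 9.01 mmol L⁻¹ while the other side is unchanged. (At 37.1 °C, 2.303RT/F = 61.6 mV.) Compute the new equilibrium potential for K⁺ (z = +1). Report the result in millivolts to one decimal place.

After the shift: [K⁺]_out = 9.01, [K⁺]_in = 120 mmol L⁻¹.
E_new = (61.6/1)·log₁₀(9.01/120) = 61.60 · (-1.1245) = -69.27 mV

-69.3 mV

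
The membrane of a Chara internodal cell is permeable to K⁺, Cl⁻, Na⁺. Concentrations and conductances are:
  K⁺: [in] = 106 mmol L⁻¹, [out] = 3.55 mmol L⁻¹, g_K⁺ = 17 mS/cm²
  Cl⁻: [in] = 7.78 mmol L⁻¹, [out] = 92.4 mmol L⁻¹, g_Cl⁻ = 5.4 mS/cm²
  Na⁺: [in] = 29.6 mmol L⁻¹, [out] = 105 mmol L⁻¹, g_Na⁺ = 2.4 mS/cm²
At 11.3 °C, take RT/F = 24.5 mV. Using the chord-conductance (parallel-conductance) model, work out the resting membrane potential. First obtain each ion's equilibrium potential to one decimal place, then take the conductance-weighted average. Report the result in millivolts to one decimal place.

-67.2 mV

E_K⁺ = (24.5/1)·ln(3.55/106) = -83.2 mV
E_Cl⁻ = (24.5/-1)·ln(92.4/7.78) = -60.6 mV
E_Na⁺ = (24.5/1)·ln(105/29.6) = 31.0 mV
Vm = (Σ gᵢEᵢ)/(Σ gᵢ) = (17·-83.2 + 5.4·-60.6 + 2.4·31.0) / (17 + 5.4 + 2.4)
= -1667.24 / 24.8 = -67.23 mV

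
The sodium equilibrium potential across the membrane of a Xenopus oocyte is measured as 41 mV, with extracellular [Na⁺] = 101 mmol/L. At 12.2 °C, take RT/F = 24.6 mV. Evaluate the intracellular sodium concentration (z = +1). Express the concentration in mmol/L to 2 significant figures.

Nernst: E = (24.6/1) · ln([out]/[in]), so ln([out]/[in]) = 41.0 × 1 / 24.6 = 1.6667.
[out]/[in] = e^(1.6667) = 5.294.
[in] = 101 / 5.294 = 19.08 mmol/L.

19 mmol/L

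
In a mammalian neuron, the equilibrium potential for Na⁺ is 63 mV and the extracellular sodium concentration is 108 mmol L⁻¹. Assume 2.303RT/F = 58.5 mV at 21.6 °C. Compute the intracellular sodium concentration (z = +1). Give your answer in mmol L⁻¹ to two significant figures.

9.0 mmol L⁻¹

Nernst: E = (58.5/1) · log₁₀([out]/[in]), so log₁₀([out]/[in]) = 63.0 × 1 / 58.5 = 1.0769.
[out]/[in] = 10^(1.0769) = 11.94.
[in] = 108 / 11.94 = 9.047 mmol L⁻¹.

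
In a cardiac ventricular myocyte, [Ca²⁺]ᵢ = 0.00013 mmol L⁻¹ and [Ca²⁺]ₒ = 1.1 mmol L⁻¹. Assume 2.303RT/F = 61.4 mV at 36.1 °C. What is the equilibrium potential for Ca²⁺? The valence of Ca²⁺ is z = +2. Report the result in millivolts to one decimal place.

120.6 mV

E = (61.4/z) · log₁₀([Ca²⁺]_out/[Ca²⁺]_in) with z = +2.
= (61.4/2) · log₁₀(1.1/0.00013) = 30.70 · log₁₀(8462)
= 30.70 · (3.9274) = 120.57 mV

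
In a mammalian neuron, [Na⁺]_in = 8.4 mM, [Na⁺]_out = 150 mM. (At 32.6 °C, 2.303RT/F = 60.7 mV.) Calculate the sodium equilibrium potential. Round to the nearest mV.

E = (60.7/z) · log₁₀([Na⁺]_out/[Na⁺]_in) with z = +1.
= (60.7/1) · log₁₀(150/8.4) = 60.70 · log₁₀(17.86)
= 60.70 · (1.2518) = 75.98 mV

76 mV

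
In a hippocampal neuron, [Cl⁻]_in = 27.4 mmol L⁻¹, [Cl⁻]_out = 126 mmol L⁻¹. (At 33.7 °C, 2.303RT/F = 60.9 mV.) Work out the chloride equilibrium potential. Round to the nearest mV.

-40 mV

E = (60.9/z) · log₁₀([Cl⁻]_out/[Cl⁻]_in) with z = -1.
For an anion, dividing by z = -1 reverses the sign.
= (60.9/-1) · log₁₀(126/27.4) = -60.90 · log₁₀(4.599)
= -60.90 · (0.6626) = -40.35 mV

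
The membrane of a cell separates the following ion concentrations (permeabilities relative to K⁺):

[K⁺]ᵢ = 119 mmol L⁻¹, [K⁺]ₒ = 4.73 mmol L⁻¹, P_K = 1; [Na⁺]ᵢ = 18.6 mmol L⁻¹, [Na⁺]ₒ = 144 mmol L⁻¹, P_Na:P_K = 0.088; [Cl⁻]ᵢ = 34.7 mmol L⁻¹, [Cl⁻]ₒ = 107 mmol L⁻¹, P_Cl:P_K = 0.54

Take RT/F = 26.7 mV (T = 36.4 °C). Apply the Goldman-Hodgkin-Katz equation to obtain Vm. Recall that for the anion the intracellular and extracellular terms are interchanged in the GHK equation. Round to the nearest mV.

Vm = 26.7 · ln[(Σ P·[cation]ₒ + Σ P·[anion]ᵢ) / (Σ P·[cation]ᵢ + Σ P·[anion]ₒ)]
Numerator = 1×4.73 + 0.088×144 + 0.54×34.7 = 36.14
Denominator = 1×119 + 0.088×18.6 + 0.54×107 = 178.4
Vm = 26.7 · ln(0.20256) = 26.7 × (-1.5967) = -42.63 mV

-43 mV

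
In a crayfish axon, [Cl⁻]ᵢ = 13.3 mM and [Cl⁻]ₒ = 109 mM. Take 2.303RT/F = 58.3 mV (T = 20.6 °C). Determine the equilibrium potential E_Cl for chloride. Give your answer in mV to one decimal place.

E = (58.3/z) · log₁₀([Cl⁻]_out/[Cl⁻]_in) with z = -1.
For an anion, dividing by z = -1 reverses the sign.
= (58.3/-1) · log₁₀(109/13.3) = -58.30 · log₁₀(8.195)
= -58.30 · (0.9136) = -53.26 mV

-53.3 mV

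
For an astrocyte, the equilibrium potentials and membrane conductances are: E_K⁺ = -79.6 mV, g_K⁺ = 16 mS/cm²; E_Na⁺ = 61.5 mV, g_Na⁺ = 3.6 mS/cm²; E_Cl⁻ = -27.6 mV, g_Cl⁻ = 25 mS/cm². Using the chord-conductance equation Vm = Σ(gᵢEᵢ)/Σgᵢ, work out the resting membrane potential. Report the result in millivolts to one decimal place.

-39.1 mV

Σ gᵢEᵢ = 16·(-79.6) + 3.6·(61.5) + 25·(-27.6) = -1742.20
Σ gᵢ = 16 + 3.6 + 25 = 44.6
Vm = -1742.20 / 44.6 = -39.06 mV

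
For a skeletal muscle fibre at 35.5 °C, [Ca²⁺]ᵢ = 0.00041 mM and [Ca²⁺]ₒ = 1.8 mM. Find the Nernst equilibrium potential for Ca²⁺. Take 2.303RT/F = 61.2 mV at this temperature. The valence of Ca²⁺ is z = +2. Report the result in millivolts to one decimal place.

111.5 mV

E = (61.2/z) · log₁₀([Ca²⁺]_out/[Ca²⁺]_in) with z = +2.
= (61.2/2) · log₁₀(1.8/0.00041) = 30.60 · log₁₀(4390)
= 30.60 · (3.6425) = 111.46 mV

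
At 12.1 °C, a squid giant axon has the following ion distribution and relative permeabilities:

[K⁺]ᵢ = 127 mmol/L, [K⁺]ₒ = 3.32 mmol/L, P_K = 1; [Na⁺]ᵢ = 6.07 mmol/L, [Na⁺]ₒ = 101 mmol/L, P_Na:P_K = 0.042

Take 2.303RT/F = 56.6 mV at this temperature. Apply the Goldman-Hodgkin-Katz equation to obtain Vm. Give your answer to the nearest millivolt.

Vm = 56.6 · log₁₀[(Σ P·[cation]ₒ + Σ P·[anion]ᵢ) / (Σ P·[cation]ᵢ + Σ P·[anion]ₒ)]
Numerator = 1×3.32 + 0.042×101 = 7.562
Denominator = 1×127 + 0.042×6.07 = 127.3
Vm = 56.6 · log₁₀(0.059424) = 56.6 × (-1.2260) = -69.39 mV

-69 mV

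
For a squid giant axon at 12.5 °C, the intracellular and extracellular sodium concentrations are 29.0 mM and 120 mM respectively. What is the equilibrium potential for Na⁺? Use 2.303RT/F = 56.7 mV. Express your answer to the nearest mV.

E = (56.7/z) · log₁₀([Na⁺]_out/[Na⁺]_in) with z = +1.
= (56.7/1) · log₁₀(120/29.0) = 56.70 · log₁₀(4.138)
= 56.70 · (0.6168) = 34.97 mV

35 mV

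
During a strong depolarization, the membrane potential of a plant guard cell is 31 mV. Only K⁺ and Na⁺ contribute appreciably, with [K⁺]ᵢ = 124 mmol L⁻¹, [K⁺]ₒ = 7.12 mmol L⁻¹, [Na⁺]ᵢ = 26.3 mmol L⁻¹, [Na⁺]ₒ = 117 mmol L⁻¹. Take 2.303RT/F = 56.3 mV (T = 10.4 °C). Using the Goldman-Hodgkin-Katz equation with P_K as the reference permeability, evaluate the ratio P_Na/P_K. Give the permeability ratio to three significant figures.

Let α = P_Na/P_K. GHK: Vm = 56.3·log₁₀[(Kₒ + α·Naₒ)/(Kᵢ + α·Naᵢ)].
10^(Vm/56.3) = 10^(31.0/56.3) = 3.5532
So 3.5532·(Kᵢ + α·Naᵢ) = Kₒ + α·Naₒ → α = (3.5532·124.0 − 7.12) / (117.0 − 3.5532·26.3)
α = (440.6 − 7.12) / (117.0 − 93.45) = 433.5/23.55 = 18.41

18.4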